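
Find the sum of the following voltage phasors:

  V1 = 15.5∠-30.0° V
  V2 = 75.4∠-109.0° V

Step 1 — Convert each phasor to rectangular form:
  V1 = 15.5·(cos(-30.0°) + j·sin(-30.0°)) = 13.42 - j7.75 V
  V2 = 75.4·(cos(-109.0°) + j·sin(-109.0°)) = -24.55 - j71.29 V
Step 2 — Sum components: V_total = -11.12 - j79.04 V.
Step 3 — Convert to polar: |V_total| = 79.82 V, ∠V_total = -98.0°.

V_total = 79.82∠-98.0° V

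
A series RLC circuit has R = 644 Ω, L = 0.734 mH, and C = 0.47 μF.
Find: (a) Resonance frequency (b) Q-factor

Step 1 — Resonance condition Im(Z)=0 gives ω₀ = 1/√(LC).
Step 2 — ω₀ = 1/√(0.000734·4.7e-07) = 5.384e+04 rad/s.
Step 3 — f₀ = ω₀/(2π) = 8569 Hz.
Step 4 — Series Q: Q = ω₀L/R = 5.384e+04·0.000734/644 = 0.06136.

(a) f₀ = 8569 Hz  (b) Q = 0.06136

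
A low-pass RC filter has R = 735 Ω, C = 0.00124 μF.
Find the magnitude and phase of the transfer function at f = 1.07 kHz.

Step 1 — Angular frequency: ω = 2π·1070 = 6723 rad/s.
Step 2 — Transfer function: H(jω) = 1/(1 + jωRC).
Step 3 — Denominator: 1 + jωRC = 1 + j·6723·735·1.24e-09 = 1 + j0.006127.
Step 4 — H = 1 - j0.006127.
Step 5 — Magnitude: |H| = 1 (-0.0 dB); phase: φ = -0.4°.

|H| = 1 (-0.0 dB), φ = -0.4°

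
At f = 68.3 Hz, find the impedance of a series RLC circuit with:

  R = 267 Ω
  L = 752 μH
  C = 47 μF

Step 1 — Angular frequency: ω = 2π·f = 2π·68.3 = 429.1 rad/s.
Step 2 — Component impedances:
  R: Z = R = 267 Ω
  L: Z = jωL = j·429.1·0.000752 = 0 + j0.3227 Ω
  C: Z = 1/(jωC) = -j/(ω·C) = 0 - j49.58 Ω
Step 3 — Series combination: Z_total = R + L + C = 267 - j49.26 Ω = 271.5∠-10.5° Ω.

Z = 267 - j49.26 Ω = 271.5∠-10.5° Ω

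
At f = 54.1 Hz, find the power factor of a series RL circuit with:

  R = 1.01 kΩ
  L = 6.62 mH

Step 1 — Angular frequency: ω = 2π·f = 2π·54.1 = 339.9 rad/s.
Step 2 — Component impedances:
  R: Z = R = 1010 Ω
  L: Z = jωL = j·339.9·0.00662 = 0 + j2.25 Ω
Step 3 — Series combination: Z_total = R + L = 1010 + j2.25 Ω = 1010∠0.1° Ω.
Step 4 — Power factor: PF = cos(φ) = Re(Z)/|Z| = 1010/1010 = 1.
Step 5 — Type: Im(Z) = 2.25 ⇒ lagging (phase φ = 0.1°).

PF = 1 (lagging, φ = 0.1°)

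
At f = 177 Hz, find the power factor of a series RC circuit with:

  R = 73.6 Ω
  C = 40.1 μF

Step 1 — Angular frequency: ω = 2π·f = 2π·177 = 1112 rad/s.
Step 2 — Component impedances:
  R: Z = R = 73.6 Ω
  C: Z = 1/(jωC) = -j/(ω·C) = 0 - j22.42 Ω
Step 3 — Series combination: Z_total = R + C = 73.6 - j22.42 Ω = 76.94∠-16.9° Ω.
Step 4 — Power factor: PF = cos(φ) = Re(Z)/|Z| = 73.6/76.94 = 0.9566.
Step 5 — Type: Im(Z) = -22.42 ⇒ leading (phase φ = -16.9°).

PF = 0.9566 (leading, φ = -16.9°)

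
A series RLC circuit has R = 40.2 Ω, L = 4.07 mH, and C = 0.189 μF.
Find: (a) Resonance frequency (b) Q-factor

Step 1 — Resonance condition Im(Z)=0 gives ω₀ = 1/√(LC).
Step 2 — ω₀ = 1/√(0.00407·1.89e-07) = 3.606e+04 rad/s.
Step 3 — f₀ = ω₀/(2π) = 5738 Hz.
Step 4 — Series Q: Q = ω₀L/R = 3.606e+04·0.00407/40.2 = 3.65.

(a) f₀ = 5738 Hz  (b) Q = 3.65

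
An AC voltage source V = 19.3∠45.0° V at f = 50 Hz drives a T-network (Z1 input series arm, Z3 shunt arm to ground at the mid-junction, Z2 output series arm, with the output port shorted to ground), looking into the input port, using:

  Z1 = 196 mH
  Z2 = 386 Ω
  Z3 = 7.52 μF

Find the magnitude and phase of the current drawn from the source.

Step 1 — Angular frequency: ω = 2π·f = 2π·50 = 314.2 rad/s.
Step 2 — Component impedances:
  Z1: Z = jωL = j·314.2·0.196 = 0 + j61.58 Ω
  Z2: Z = R = 386 Ω
  Z3: Z = 1/(jωC) = -j/(ω·C) = 0 - j423.3 Ω
Step 3 — With the output port shorted to ground, the output series arm Z2 runs from the junction to ground; the shunt arm Z3 also runs from the junction to ground. They appear in parallel: Z3 || Z2 = 210.7 - j192.2 Ω.
Step 4 — Series with input arm Z1: Z_in = Z1 + (Z3 || Z2) = 210.7 - j130.6 Ω = 247.9∠-31.8° Ω.
Step 5 — Source phasor: V = 19.3∠45.0° V = 13.65 + j13.65 V.
Step 6 — Ohm's law: I = V / Z_total = (13.65 + j13.65) / (210.7 - j130.6) = 0.01779 + j0.07578 A.
Step 7 — Convert to polar: |I| = 0.07784 A, ∠I = 76.8°.

I = 0.07784∠76.8° A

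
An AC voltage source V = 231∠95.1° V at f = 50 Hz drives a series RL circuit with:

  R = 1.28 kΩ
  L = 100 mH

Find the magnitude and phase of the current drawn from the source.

Step 1 — Angular frequency: ω = 2π·f = 2π·50 = 314.2 rad/s.
Step 2 — Component impedances:
  R: Z = R = 1280 Ω
  L: Z = jωL = j·314.2·0.1 = 0 + j31.42 Ω
Step 3 — Series combination: Z_total = R + L = 1280 + j31.42 Ω = 1280∠1.4° Ω.
Step 4 — Source phasor: V = 231∠95.1° V = -20.53 + j230.1 V.
Step 5 — Ohm's law: I = V / Z_total = (-20.53 + j230.1) / (1280 + j31.42) = -0.01162 + j0.18 A.
Step 6 — Convert to polar: |I| = 0.1804 A, ∠I = 93.7°.

I = 0.1804∠93.7° A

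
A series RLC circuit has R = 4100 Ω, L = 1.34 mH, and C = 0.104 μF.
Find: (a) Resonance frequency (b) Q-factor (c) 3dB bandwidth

Step 1 — Resonance condition Im(Z)=0 gives ω₀ = 1/√(LC).
Step 2 — ω₀ = 1/√(0.00134·1.04e-07) = 8.471e+04 rad/s.
Step 3 — f₀ = ω₀/(2π) = 1.348e+04 Hz.
Step 4 — Series Q: Q = ω₀L/R = 8.471e+04·0.00134/4100 = 0.02769.
Step 5 — 3dB bandwidth: Δω = ω₀/Q = 3.06e+06 rad/s; BW = Δω/(2π) = 4.87e+05 Hz.

(a) f₀ = 1.348e+04 Hz  (b) Q = 0.02769  (c) BW = 4.87e+05 Hz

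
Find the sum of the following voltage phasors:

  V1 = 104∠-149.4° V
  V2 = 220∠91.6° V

Step 1 — Convert each phasor to rectangular form:
  V1 = 104·(cos(-149.4°) + j·sin(-149.4°)) = -89.52 - j52.94 V
  V2 = 220·(cos(91.6°) + j·sin(91.6°)) = -6.143 + j219.9 V
Step 2 — Sum components: V_total = -95.66 + j167 V.
Step 3 — Convert to polar: |V_total| = 192.4 V, ∠V_total = 119.8°.

V_total = 192.4∠119.8° V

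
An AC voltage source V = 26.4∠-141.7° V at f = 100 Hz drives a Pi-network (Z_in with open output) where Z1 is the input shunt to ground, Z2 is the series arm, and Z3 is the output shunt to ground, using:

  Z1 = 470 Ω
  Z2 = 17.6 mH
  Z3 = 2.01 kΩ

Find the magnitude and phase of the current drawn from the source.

Step 1 — Angular frequency: ω = 2π·f = 2π·100 = 628.3 rad/s.
Step 2 — Component impedances:
  Z1: Z = R = 470 Ω
  Z2: Z = jωL = j·628.3·0.0176 = 0 + j11.06 Ω
  Z3: Z = R = 2010 Ω
Step 3 — With open output, the series arm Z2 and the output shunt Z3 appear in series to ground: Z2 + Z3 = 2010 + j11.06 Ω.
Step 4 — Parallel with input shunt Z1: Z_in = Z1 || (Z2 + Z3) = 380.9 + j0.3972 Ω = 380.9∠0.1° Ω.
Step 5 — Source phasor: V = 26.4∠-141.7° V = -20.72 - j16.36 V.
Step 6 — Ohm's law: I = V / Z_total = (-20.72 - j16.36) / (380.9 + j0.3972) = -0.05443 - j0.0429 A.
Step 7 — Convert to polar: |I| = 0.0693 A, ∠I = -141.8°.

I = 0.0693∠-141.8° A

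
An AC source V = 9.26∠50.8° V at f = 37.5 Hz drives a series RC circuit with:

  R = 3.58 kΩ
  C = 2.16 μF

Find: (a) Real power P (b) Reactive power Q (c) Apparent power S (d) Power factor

Step 1 — Angular frequency: ω = 2π·f = 2π·37.5 = 235.6 rad/s.
Step 2 — Component impedances:
  R: Z = R = 3580 Ω
  C: Z = 1/(jωC) = -j/(ω·C) = 0 - j1965 Ω
Step 3 — Series combination: Z_total = R + C = 3580 - j1965 Ω = 4084∠-28.8° Ω.
Step 4 — Source phasor: V = 9.26∠50.8° V = 5.853 + j7.176 V.
Step 5 — Current: I = V / Z = 0.0004109 + j0.00223 A = 0.002268∠79.6° A.
Step 6 — Complex power: S = V·I* = 0.01841 - j0.0101 VA.
Step 7 — Real power: P = Re(S) = 0.01841 W.
Step 8 — Reactive power: Q = Im(S) = -0.0101 VAR.
Step 9 — Apparent power: |S| = 0.021 VA.
Step 10 — Power factor: PF = P/|S| = 0.8766 (leading).

(a) P = 0.01841 W  (b) Q = -0.0101 VAR  (c) S = 0.021 VA  (d) PF = 0.8766 (leading)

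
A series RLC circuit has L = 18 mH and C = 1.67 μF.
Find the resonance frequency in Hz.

Step 1 — Resonance condition Im(Z)=0 gives ω₀ = 1/√(LC).
Step 2 — ω₀ = 1/√(0.018·1.67e-06) = 5768 rad/s.
Step 3 — f₀ = ω₀/(2π) = 918 Hz.

f₀ = 918 Hz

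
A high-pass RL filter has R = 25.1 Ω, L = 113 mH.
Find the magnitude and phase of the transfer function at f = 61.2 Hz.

Step 1 — Angular frequency: ω = 2π·61.2 = 384.5 rad/s.
Step 2 — Transfer function: H(jω) = jωL/(R + jωL).
Step 3 — Numerator jωL = j·43.45; denominator R + jωL = 25.1 + j43.45.
Step 4 — H = 0.7498 + j0.4331.
Step 5 — Magnitude: |H| = 0.8659 (-1.3 dB); phase: φ = 30.0°.

|H| = 0.8659 (-1.3 dB), φ = 30.0°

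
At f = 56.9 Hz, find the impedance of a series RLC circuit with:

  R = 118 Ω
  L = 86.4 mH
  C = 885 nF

Step 1 — Angular frequency: ω = 2π·f = 2π·56.9 = 357.5 rad/s.
Step 2 — Component impedances:
  R: Z = R = 118 Ω
  L: Z = jωL = j·357.5·0.0864 = 0 + j30.89 Ω
  C: Z = 1/(jωC) = -j/(ω·C) = 0 - j3161 Ω
Step 3 — Series combination: Z_total = R + L + C = 118 - j3130 Ω = 3132∠-87.8° Ω.

Z = 118 - j3130 Ω = 3132∠-87.8° Ω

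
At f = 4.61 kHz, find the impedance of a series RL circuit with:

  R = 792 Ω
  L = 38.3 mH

Step 1 — Angular frequency: ω = 2π·f = 2π·4610 = 2.897e+04 rad/s.
Step 2 — Component impedances:
  R: Z = R = 792 Ω
  L: Z = jωL = j·2.897e+04·0.0383 = 0 + j1109 Ω
Step 3 — Series combination: Z_total = R + L = 792 + j1109 Ω = 1363∠54.5° Ω.

Z = 792 + j1109 Ω = 1363∠54.5° Ω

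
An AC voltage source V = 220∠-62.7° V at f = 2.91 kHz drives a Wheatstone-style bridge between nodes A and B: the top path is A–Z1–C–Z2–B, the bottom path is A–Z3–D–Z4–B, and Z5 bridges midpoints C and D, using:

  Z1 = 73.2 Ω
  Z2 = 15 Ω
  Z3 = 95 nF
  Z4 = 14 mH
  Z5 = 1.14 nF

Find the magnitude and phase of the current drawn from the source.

Step 1 — Angular frequency: ω = 2π·f = 2π·2910 = 1.828e+04 rad/s.
Step 2 — Component impedances:
  Z1: Z = R = 73.2 Ω
  Z2: Z = R = 15 Ω
  Z3: Z = 1/(jωC) = -j/(ω·C) = 0 - j575.7 Ω
  Z4: Z = jωL = j·1.828e+04·0.014 = 0 + j256 Ω
  Z5: Z = 1/(jωC) = -j/(ω·C) = 0 - j4.798e+04 Ω
Step 3 — Bridge requires nodal analysis (the Z5 bridge couples midpoints C and D, so the two paths cannot be reduced to a simple series/parallel combination). Setting node B to ground and injecting 1 A at node A, the 3-node admittance system at A, C, D solves to V_A = Z_AB = 81.89 - j22.73 Ω = 84.99∠-15.5° Ω.
Step 4 — Source phasor: V = 220∠-62.7° V = 100.9 - j195.5 V.
Step 5 — Ohm's law: I = V / Z_total = (100.9 - j195.5) / (81.89 - j22.73) = 1.759 - j1.899 A.
Step 6 — Convert to polar: |I| = 2.589 A, ∠I = -47.2°.

I = 2.589∠-47.2° A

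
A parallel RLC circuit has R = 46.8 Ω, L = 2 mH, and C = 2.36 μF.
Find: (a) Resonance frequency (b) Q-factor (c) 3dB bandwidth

Step 1 — Resonance: ω₀ = 1/√(LC) = 1/√(0.002·2.36e-06) = 1.456e+04 rad/s.
Step 2 — f₀ = ω₀/(2π) = 2317 Hz.
Step 3 — Parallel Q: Q = R/(ω₀L) = 46.8/(1.456e+04·0.002) = 1.608.
Step 4 — Bandwidth: Δω = ω₀/Q = 9054 rad/s; BW = Δω/(2π) = 1441 Hz.

(a) f₀ = 2317 Hz  (b) Q = 1.608  (c) BW = 1441 Hz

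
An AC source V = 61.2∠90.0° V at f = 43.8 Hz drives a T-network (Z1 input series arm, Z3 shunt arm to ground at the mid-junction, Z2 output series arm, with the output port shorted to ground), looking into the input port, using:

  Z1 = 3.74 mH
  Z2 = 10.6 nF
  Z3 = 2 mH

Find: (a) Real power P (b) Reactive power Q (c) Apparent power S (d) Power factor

Step 1 — Angular frequency: ω = 2π·f = 2π·43.8 = 275.2 rad/s.
Step 2 — Component impedances:
  Z1: Z = jωL = j·275.2·0.00374 = 0 + j1.029 Ω
  Z2: Z = 1/(jωC) = -j/(ω·C) = 0 - j3.428e+05 Ω
  Z3: Z = jωL = j·275.2·0.002 = 0 + j0.5504 Ω
Step 3 — With the output port shorted to ground, the output series arm Z2 runs from the junction to ground; the shunt arm Z3 also runs from the junction to ground. They appear in parallel: Z3 || Z2 = 0 + j0.5504 Ω.
Step 4 — Series with input arm Z1: Z_in = Z1 + (Z3 || Z2) = 0 + j1.58 Ω = 1.58∠90.0° Ω.
Step 5 — Source phasor: V = 61.2∠90.0° V = 0 + j61.2 V.
Step 6 — Current: I = V / Z = 38.74 A = 38.74∠-0.0° A.
Step 7 — Complex power: S = V·I* = 0 + j2371 VA.
Step 8 — Real power: P = Re(S) = 0 W.
Step 9 — Reactive power: Q = Im(S) = 2371 VAR.
Step 10 — Apparent power: |S| = 2371 VA.
Step 11 — Power factor: PF = P/|S| = 0 (lagging).

(a) P = 0 W  (b) Q = 2371 VAR  (c) S = 2371 VA  (d) PF = 0 (lagging)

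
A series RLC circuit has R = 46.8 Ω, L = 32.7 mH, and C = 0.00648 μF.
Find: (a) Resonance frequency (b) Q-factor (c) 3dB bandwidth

Step 1 — Resonance: ω₀ = 1/√(LC) = 1/√(0.0327·6.48e-09) = 6.87e+04 rad/s.
Step 2 — f₀ = ω₀/(2π) = 1.093e+04 Hz.
Step 3 — Series Q: Q = ω₀L/R = 6.87e+04·0.0327/46.8 = 48.
Step 4 — Bandwidth: Δω = ω₀/Q = 1431 rad/s; BW = Δω/(2π) = 227.8 Hz.

(a) f₀ = 1.093e+04 Hz  (b) Q = 48  (c) BW = 227.8 Hz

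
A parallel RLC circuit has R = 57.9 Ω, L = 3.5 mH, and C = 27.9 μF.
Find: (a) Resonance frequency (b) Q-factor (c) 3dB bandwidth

Step 1 — Resonance: ω₀ = 1/√(LC) = 1/√(0.0035·2.79e-05) = 3200 rad/s.
Step 2 — f₀ = ω₀/(2π) = 509.3 Hz.
Step 3 — Parallel Q: Q = R/(ω₀L) = 57.9/(3200·0.0035) = 5.169.
Step 4 — Bandwidth: Δω = ω₀/Q = 619 rad/s; BW = Δω/(2π) = 98.52 Hz.

(a) f₀ = 509.3 Hz  (b) Q = 5.169  (c) BW = 98.52 Hz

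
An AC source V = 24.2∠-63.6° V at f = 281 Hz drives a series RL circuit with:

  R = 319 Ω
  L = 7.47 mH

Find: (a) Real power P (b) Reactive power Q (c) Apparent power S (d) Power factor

Step 1 — Angular frequency: ω = 2π·f = 2π·281 = 1766 rad/s.
Step 2 — Component impedances:
  R: Z = R = 319 Ω
  L: Z = jωL = j·1766·0.00747 = 0 + j13.19 Ω
Step 3 — Series combination: Z_total = R + L = 319 + j13.19 Ω = 319.3∠2.4° Ω.
Step 4 — Source phasor: V = 24.2∠-63.6° V = 10.76 - j21.68 V.
Step 5 — Current: I = V / Z = 0.03087 - j0.06923 A = 0.0758∠-66.0° A.
Step 6 — Complex power: S = V·I* = 1.833 + j0.07577 VA.
Step 7 — Real power: P = Re(S) = 1.833 W.
Step 8 — Reactive power: Q = Im(S) = 0.07577 VAR.
Step 9 — Apparent power: |S| = 1.834 VA.
Step 10 — Power factor: PF = P/|S| = 0.9991 (lagging).

(a) P = 1.833 W  (b) Q = 0.07577 VAR  (c) S = 1.834 VA  (d) PF = 0.9991 (lagging)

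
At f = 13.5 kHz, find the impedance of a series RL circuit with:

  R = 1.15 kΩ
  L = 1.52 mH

Step 1 — Angular frequency: ω = 2π·f = 2π·1.35e+04 = 8.482e+04 rad/s.
Step 2 — Component impedances:
  R: Z = R = 1150 Ω
  L: Z = jωL = j·8.482e+04·0.00152 = 0 + j128.9 Ω
Step 3 — Series combination: Z_total = R + L = 1150 + j128.9 Ω = 1157∠6.4° Ω.

Z = 1150 + j128.9 Ω = 1157∠6.4° Ω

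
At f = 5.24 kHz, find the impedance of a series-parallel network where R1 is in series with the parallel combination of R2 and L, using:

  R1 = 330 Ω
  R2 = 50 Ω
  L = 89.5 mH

Step 1 — Angular frequency: ω = 2π·f = 2π·5240 = 3.292e+04 rad/s.
Step 2 — Component impedances:
  R1: Z = R = 330 Ω
  R2: Z = R = 50 Ω
  L: Z = jωL = j·3.292e+04·0.0895 = 0 + j2947 Ω
Step 3 — Parallel branch: R2 || L = 1/(1/R2 + 1/L) = 49.99 + j0.8482 Ω.
Step 4 — Series with R1: Z_total = R1 + (R2 || L) = 380 + j0.8482 Ω = 380∠0.1° Ω.

Z = 380 + j0.8482 Ω = 380∠0.1° Ω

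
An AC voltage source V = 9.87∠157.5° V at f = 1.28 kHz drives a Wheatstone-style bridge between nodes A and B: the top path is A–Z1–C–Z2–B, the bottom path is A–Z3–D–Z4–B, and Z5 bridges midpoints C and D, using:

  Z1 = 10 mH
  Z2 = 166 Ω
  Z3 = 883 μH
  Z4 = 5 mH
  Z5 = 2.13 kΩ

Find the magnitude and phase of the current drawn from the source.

Step 1 — Angular frequency: ω = 2π·f = 2π·1280 = 8042 rad/s.
Step 2 — Component impedances:
  Z1: Z = jωL = j·8042·0.01 = 0 + j80.42 Ω
  Z2: Z = R = 166 Ω
  Z3: Z = jωL = j·8042·0.000883 = 0 + j7.102 Ω
  Z4: Z = jωL = j·8042·0.005 = 0 + j40.21 Ω
  Z5: Z = R = 2130 Ω
Step 3 — Bridge requires nodal analysis (the Z5 bridge couples midpoints C and D, so the two paths cannot be reduced to a simple series/parallel combination). Setting node B to ground and injecting 1 A at node A, the 3-node admittance system at A, C, D solves to V_A = Z_AB = 8.37 + j40.87 Ω = 41.72∠78.4° Ω.
Step 4 — Source phasor: V = 9.87∠157.5° V = -9.119 + j3.777 V.
Step 5 — Ohm's law: I = V / Z_total = (-9.119 + j3.777) / (8.37 + j40.87) = 0.04484 + j0.2323 A.
Step 6 — Convert to polar: |I| = 0.2366 A, ∠I = 79.1°.

I = 0.2366∠79.1° A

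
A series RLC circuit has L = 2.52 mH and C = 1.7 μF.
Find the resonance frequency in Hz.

Step 1 — Resonance condition Im(Z)=0 gives ω₀ = 1/√(LC).
Step 2 — ω₀ = 1/√(0.00252·1.7e-06) = 1.528e+04 rad/s.
Step 3 — f₀ = ω₀/(2π) = 2432 Hz.

f₀ = 2432 Hz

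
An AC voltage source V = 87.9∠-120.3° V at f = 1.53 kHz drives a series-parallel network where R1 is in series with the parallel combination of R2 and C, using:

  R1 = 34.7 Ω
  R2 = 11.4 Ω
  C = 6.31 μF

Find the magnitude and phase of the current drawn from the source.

Step 1 — Angular frequency: ω = 2π·f = 2π·1530 = 9613 rad/s.
Step 2 — Component impedances:
  R1: Z = R = 34.7 Ω
  R2: Z = R = 11.4 Ω
  C: Z = 1/(jωC) = -j/(ω·C) = 0 - j16.49 Ω
Step 3 — Parallel branch: R2 || C = 1/(1/R2 + 1/C) = 7.712 - j5.333 Ω.
Step 4 — Series with R1: Z_total = R1 + (R2 || C) = 42.41 - j5.333 Ω = 42.75∠-7.2° Ω.
Step 5 — Source phasor: V = 87.9∠-120.3° V = -44.35 - j75.89 V.
Step 6 — Ohm's law: I = V / Z_total = (-44.35 - j75.89) / (42.41 - j5.333) = -0.8079 - j1.891 A.
Step 7 — Convert to polar: |I| = 2.056 A, ∠I = -113.1°.

I = 2.056∠-113.1° A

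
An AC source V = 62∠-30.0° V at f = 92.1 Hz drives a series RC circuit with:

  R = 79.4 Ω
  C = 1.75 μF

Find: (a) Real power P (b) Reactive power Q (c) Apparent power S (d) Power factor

Step 1 — Angular frequency: ω = 2π·f = 2π·92.1 = 578.7 rad/s.
Step 2 — Component impedances:
  R: Z = R = 79.4 Ω
  C: Z = 1/(jωC) = -j/(ω·C) = 0 - j987.5 Ω
Step 3 — Series combination: Z_total = R + C = 79.4 - j987.5 Ω = 990.7∠-85.4° Ω.
Step 4 — Source phasor: V = 62∠-30.0° V = 53.69 - j31 V.
Step 5 — Current: I = V / Z = 0.03554 + j0.05152 A = 0.06258∠55.4° A.
Step 6 — Complex power: S = V·I* = 0.311 - j3.868 VA.
Step 7 — Real power: P = Re(S) = 0.311 W.
Step 8 — Reactive power: Q = Im(S) = -3.868 VAR.
Step 9 — Apparent power: |S| = 3.88 VA.
Step 10 — Power factor: PF = P/|S| = 0.08015 (leading).

(a) P = 0.311 W  (b) Q = -3.868 VAR  (c) S = 3.88 VA  (d) PF = 0.08015 (leading)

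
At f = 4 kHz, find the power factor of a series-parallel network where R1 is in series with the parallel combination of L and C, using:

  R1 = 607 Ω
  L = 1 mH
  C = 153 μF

Step 1 — Angular frequency: ω = 2π·f = 2π·4000 = 2.513e+04 rad/s.
Step 2 — Component impedances:
  R1: Z = R = 607 Ω
  L: Z = jωL = j·2.513e+04·0.001 = 0 + j25.13 Ω
  C: Z = 1/(jωC) = -j/(ω·C) = 0 - j0.2601 Ω
Step 3 — Parallel branch: L || C = 1/(1/L + 1/C) = 0 - j0.2628 Ω.
Step 4 — Series with R1: Z_total = R1 + (L || C) = 607 - j0.2628 Ω = 607∠-0.0° Ω.
Step 5 — Power factor: PF = cos(φ) = Re(Z)/|Z| = 607/607 = 1.
Step 6 — Type: Im(Z) = -0.2628 ⇒ leading (phase φ = -0.0°).

PF = 1 (leading, φ = -0.0°)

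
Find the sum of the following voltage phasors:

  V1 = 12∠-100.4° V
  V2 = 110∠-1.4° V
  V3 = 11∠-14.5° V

Step 1 — Convert each phasor to rectangular form:
  V1 = 12·(cos(-100.4°) + j·sin(-100.4°)) = -2.166 - j11.8 V
  V2 = 110·(cos(-1.4°) + j·sin(-1.4°)) = 110 - j2.688 V
  V3 = 11·(cos(-14.5°) + j·sin(-14.5°)) = 10.65 - j2.754 V
Step 2 — Sum components: V_total = 118.5 - j17.24 V.
Step 3 — Convert to polar: |V_total| = 119.7 V, ∠V_total = -8.3°.

V_total = 119.7∠-8.3° V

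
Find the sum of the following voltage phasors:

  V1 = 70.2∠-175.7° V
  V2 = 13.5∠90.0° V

Step 1 — Convert each phasor to rectangular form:
  V1 = 70.2·(cos(-175.7°) + j·sin(-175.7°)) = -70 - j5.264 V
  V2 = 13.5·(cos(90.0°) + j·sin(90.0°)) = 0 + j13.5 V
Step 2 — Sum components: V_total = -70 + j8.236 V.
Step 3 — Convert to polar: |V_total| = 70.49 V, ∠V_total = 173.3°.

V_total = 70.49∠173.3° V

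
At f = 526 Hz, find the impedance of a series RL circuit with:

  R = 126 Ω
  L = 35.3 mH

Step 1 — Angular frequency: ω = 2π·f = 2π·526 = 3305 rad/s.
Step 2 — Component impedances:
  R: Z = R = 126 Ω
  L: Z = jωL = j·3305·0.0353 = 0 + j116.7 Ω
Step 3 — Series combination: Z_total = R + L = 126 + j116.7 Ω = 171.7∠42.8° Ω.

Z = 126 + j116.7 Ω = 171.7∠42.8° Ω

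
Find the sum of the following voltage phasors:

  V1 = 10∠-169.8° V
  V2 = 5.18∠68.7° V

Step 1 — Convert each phasor to rectangular form:
  V1 = 10·(cos(-169.8°) + j·sin(-169.8°)) = -9.842 - j1.771 V
  V2 = 5.18·(cos(68.7°) + j·sin(68.7°)) = 1.882 + j4.826 V
Step 2 — Sum components: V_total = -7.96 + j3.055 V.
Step 3 — Convert to polar: |V_total| = 8.527 V, ∠V_total = 159.0°.

V_total = 8.527∠159.0° V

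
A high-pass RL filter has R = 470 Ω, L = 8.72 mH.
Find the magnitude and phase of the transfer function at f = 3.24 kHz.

Step 1 — Angular frequency: ω = 2π·3240 = 2.036e+04 rad/s.
Step 2 — Transfer function: H(jω) = jωL/(R + jωL).
Step 3 — Numerator jωL = j·177.5; denominator R + jωL = 470 + j177.5.
Step 4 — H = 0.1248 + j0.3305.
Step 5 — Magnitude: |H| = 0.3533 (-9.0 dB); phase: φ = 69.3°.

|H| = 0.3533 (-9.0 dB), φ = 69.3°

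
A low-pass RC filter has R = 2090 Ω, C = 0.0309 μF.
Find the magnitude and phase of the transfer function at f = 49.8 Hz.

Step 1 — Angular frequency: ω = 2π·49.8 = 312.9 rad/s.
Step 2 — Transfer function: H(jω) = 1/(1 + jωRC).
Step 3 — Denominator: 1 + jωRC = 1 + j·312.9·2090·3.09e-08 = 1 + j0.02021.
Step 4 — H = 0.9996 - j0.0202.
Step 5 — Magnitude: |H| = 0.9998 (-0.0 dB); phase: φ = -1.2°.

|H| = 0.9998 (-0.0 dB), φ = -1.2°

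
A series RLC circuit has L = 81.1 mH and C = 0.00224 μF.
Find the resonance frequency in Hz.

Step 1 — Resonance condition Im(Z)=0 gives ω₀ = 1/√(LC).
Step 2 — ω₀ = 1/√(0.0811·2.24e-09) = 7.419e+04 rad/s.
Step 3 — f₀ = ω₀/(2π) = 1.181e+04 Hz.

f₀ = 1.181e+04 Hz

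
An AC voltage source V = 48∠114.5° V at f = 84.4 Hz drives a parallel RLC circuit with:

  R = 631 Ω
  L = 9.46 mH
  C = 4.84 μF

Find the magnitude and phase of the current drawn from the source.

Step 1 — Angular frequency: ω = 2π·f = 2π·84.4 = 530.3 rad/s.
Step 2 — Component impedances:
  R: Z = R = 631 Ω
  L: Z = jωL = j·530.3·0.00946 = 0 + j5.017 Ω
  C: Z = 1/(jωC) = -j/(ω·C) = 0 - j389.6 Ω
Step 3 — Parallel combination: 1/Z_total = 1/R + 1/L + 1/C; Z_total = 0.04093 + j5.082 Ω = 5.082∠89.5° Ω.
Step 4 — Source phasor: V = 48∠114.5° V = -19.91 + j43.68 V.
Step 5 — Ohm's law: I = V / Z_total = (-19.91 + j43.68) / (0.04093 + j5.082) = 8.563 + j3.986 A.
Step 6 — Convert to polar: |I| = 9.445 A, ∠I = 25.0°.

I = 9.445∠25.0° A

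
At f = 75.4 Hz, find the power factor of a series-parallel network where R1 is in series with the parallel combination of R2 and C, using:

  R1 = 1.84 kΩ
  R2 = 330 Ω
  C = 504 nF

Step 1 — Angular frequency: ω = 2π·f = 2π·75.4 = 473.8 rad/s.
Step 2 — Component impedances:
  R1: Z = R = 1840 Ω
  R2: Z = R = 330 Ω
  C: Z = 1/(jωC) = -j/(ω·C) = 0 - j4188 Ω
Step 3 — Parallel branch: R2 || C = 1/(1/R2 + 1/C) = 328 - j25.84 Ω.
Step 4 — Series with R1: Z_total = R1 + (R2 || C) = 2168 - j25.84 Ω = 2168∠-0.7° Ω.
Step 5 — Power factor: PF = cos(φ) = Re(Z)/|Z| = 2167.96/2168.12 = 0.9999.
Step 6 — Type: Im(Z) = -25.84 ⇒ leading (phase φ = -0.7°).

PF = 0.9999 (leading, φ = -0.7°)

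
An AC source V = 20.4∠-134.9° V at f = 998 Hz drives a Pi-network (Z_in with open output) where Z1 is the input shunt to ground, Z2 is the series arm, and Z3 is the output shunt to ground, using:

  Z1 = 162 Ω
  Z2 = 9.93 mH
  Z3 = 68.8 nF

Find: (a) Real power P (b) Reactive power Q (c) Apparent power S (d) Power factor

Step 1 — Angular frequency: ω = 2π·f = 2π·998 = 6271 rad/s.
Step 2 — Component impedances:
  Z1: Z = R = 162 Ω
  Z2: Z = jωL = j·6271·0.00993 = 0 + j62.27 Ω
  Z3: Z = 1/(jωC) = -j/(ω·C) = 0 - j2318 Ω
Step 3 — With open output, the series arm Z2 and the output shunt Z3 appear in series to ground: Z2 + Z3 = 0 - j2256 Ω.
Step 4 — Parallel with input shunt Z1: Z_in = Z1 || (Z2 + Z3) = 161.2 - j11.57 Ω = 161.6∠-4.1° Ω.
Step 5 — Source phasor: V = 20.4∠-134.9° V = -14.4 - j14.45 V.
Step 6 — Current: I = V / Z = -0.08248 - j0.09558 A = 0.1263∠-130.8° A.
Step 7 — Complex power: S = V·I* = 2.569 - j0.1845 VA.
Step 8 — Real power: P = Re(S) = 2.569 W.
Step 9 — Reactive power: Q = Im(S) = -0.1845 VAR.
Step 10 — Apparent power: |S| = 2.576 VA.
Step 11 — Power factor: PF = P/|S| = 0.9974 (leading).

(a) P = 2.569 W  (b) Q = -0.1845 VAR  (c) S = 2.576 VA  (d) PF = 0.9974 (leading)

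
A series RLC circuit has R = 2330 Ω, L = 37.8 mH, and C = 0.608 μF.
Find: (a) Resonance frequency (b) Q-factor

Step 1 — Resonance condition Im(Z)=0 gives ω₀ = 1/√(LC).
Step 2 — ω₀ = 1/√(0.0378·6.08e-07) = 6596 rad/s.
Step 3 — f₀ = ω₀/(2π) = 1050 Hz.
Step 4 — Series Q: Q = ω₀L/R = 6596·0.0378/2330 = 0.107.

(a) f₀ = 1050 Hz  (b) Q = 0.107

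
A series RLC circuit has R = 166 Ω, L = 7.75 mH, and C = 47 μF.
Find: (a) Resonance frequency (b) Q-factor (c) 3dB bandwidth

Step 1 — Resonance condition Im(Z)=0 gives ω₀ = 1/√(LC).
Step 2 — ω₀ = 1/√(0.00775·4.7e-05) = 1657 rad/s.
Step 3 — f₀ = ω₀/(2π) = 263.7 Hz.
Step 4 — Series Q: Q = ω₀L/R = 1657·0.00775/166 = 0.07736.
Step 5 — 3dB bandwidth: Δω = ω₀/Q = 2.142e+04 rad/s; BW = Δω/(2π) = 3409 Hz.

(a) f₀ = 263.7 Hz  (b) Q = 0.07736  (c) BW = 3409 Hz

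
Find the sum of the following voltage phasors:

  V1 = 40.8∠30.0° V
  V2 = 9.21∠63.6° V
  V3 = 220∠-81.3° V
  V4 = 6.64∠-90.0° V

Step 1 — Convert each phasor to rectangular form:
  V1 = 40.8·(cos(30.0°) + j·sin(30.0°)) = 35.33 + j20.4 V
  V2 = 9.21·(cos(63.6°) + j·sin(63.6°)) = 4.095 + j8.25 V
  V3 = 220·(cos(-81.3°) + j·sin(-81.3°)) = 33.28 - j217.5 V
  V4 = 6.64·(cos(-90.0°) + j·sin(-90.0°)) = 0 - j6.64 V
Step 2 — Sum components: V_total = 72.71 - j195.5 V.
Step 3 — Convert to polar: |V_total| = 208.5 V, ∠V_total = -69.6°.

V_total = 208.5∠-69.6° V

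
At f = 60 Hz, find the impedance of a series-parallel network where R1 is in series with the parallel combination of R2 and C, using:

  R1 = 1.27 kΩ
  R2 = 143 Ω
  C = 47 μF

Step 1 — Angular frequency: ω = 2π·f = 2π·60 = 377 rad/s.
Step 2 — Component impedances:
  R1: Z = R = 1270 Ω
  R2: Z = R = 143 Ω
  C: Z = 1/(jωC) = -j/(ω·C) = 0 - j56.44 Ω
Step 3 — Parallel branch: R2 || C = 1/(1/R2 + 1/C) = 19.27 - j48.83 Ω.
Step 4 — Series with R1: Z_total = R1 + (R2 || C) = 1289 - j48.83 Ω = 1290∠-2.2° Ω.

Z = 1289 - j48.83 Ω = 1290∠-2.2° Ω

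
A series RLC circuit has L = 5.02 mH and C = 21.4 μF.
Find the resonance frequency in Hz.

Step 1 — Resonance condition Im(Z)=0 gives ω₀ = 1/√(LC).
Step 2 — ω₀ = 1/√(0.00502·2.14e-05) = 3051 rad/s.
Step 3 — f₀ = ω₀/(2π) = 485.6 Hz.

f₀ = 485.6 Hz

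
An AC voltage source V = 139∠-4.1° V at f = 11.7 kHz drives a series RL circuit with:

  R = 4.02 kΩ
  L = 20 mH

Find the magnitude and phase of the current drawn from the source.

Step 1 — Angular frequency: ω = 2π·f = 2π·1.17e+04 = 7.351e+04 rad/s.
Step 2 — Component impedances:
  R: Z = R = 4020 Ω
  L: Z = jωL = j·7.351e+04·0.02 = 0 + j1470 Ω
Step 3 — Series combination: Z_total = R + L = 4020 + j1470 Ω = 4280∠20.1° Ω.
Step 4 — Source phasor: V = 139∠-4.1° V = 138.6 - j9.938 V.
Step 5 — Ohm's law: I = V / Z_total = (138.6 - j9.938) / (4020 + j1470) = 0.02962 - j0.01331 A.
Step 6 — Convert to polar: |I| = 0.03247 A, ∠I = -24.2°.

I = 0.03247∠-24.2° A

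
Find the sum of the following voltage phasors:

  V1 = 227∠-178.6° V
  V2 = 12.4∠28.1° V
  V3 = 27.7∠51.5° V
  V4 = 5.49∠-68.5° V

Step 1 — Convert each phasor to rectangular form:
  V1 = 227·(cos(-178.6°) + j·sin(-178.6°)) = -226.9 - j5.546 V
  V2 = 12.4·(cos(28.1°) + j·sin(28.1°)) = 10.94 + j5.841 V
  V3 = 27.7·(cos(51.5°) + j·sin(51.5°)) = 17.24 + j21.68 V
  V4 = 5.49·(cos(-68.5°) + j·sin(-68.5°)) = 2.012 - j5.108 V
Step 2 — Sum components: V_total = -196.7 + j16.86 V.
Step 3 — Convert to polar: |V_total| = 197.5 V, ∠V_total = 175.1°.

V_total = 197.5∠175.1° V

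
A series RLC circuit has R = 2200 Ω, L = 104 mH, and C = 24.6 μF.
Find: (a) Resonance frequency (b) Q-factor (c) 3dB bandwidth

Step 1 — Resonance: ω₀ = 1/√(LC) = 1/√(0.104·2.46e-05) = 625.2 rad/s.
Step 2 — f₀ = ω₀/(2π) = 99.5 Hz.
Step 3 — Series Q: Q = ω₀L/R = 625.2·0.104/2200 = 0.02955.
Step 4 — Bandwidth: Δω = ω₀/Q = 2.115e+04 rad/s; BW = Δω/(2π) = 3367 Hz.

(a) f₀ = 99.5 Hz  (b) Q = 0.02955  (c) BW = 3367 Hz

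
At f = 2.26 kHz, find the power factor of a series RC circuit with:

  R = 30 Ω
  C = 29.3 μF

Step 1 — Angular frequency: ω = 2π·f = 2π·2260 = 1.42e+04 rad/s.
Step 2 — Component impedances:
  R: Z = R = 30 Ω
  C: Z = 1/(jωC) = -j/(ω·C) = 0 - j2.403 Ω
Step 3 — Series combination: Z_total = R + C = 30 - j2.403 Ω = 30.1∠-4.6° Ω.
Step 4 — Power factor: PF = cos(φ) = Re(Z)/|Z| = 30/30.096 = 0.9968.
Step 5 — Type: Im(Z) = -2.403 ⇒ leading (phase φ = -4.6°).

PF = 0.9968 (leading, φ = -4.6°)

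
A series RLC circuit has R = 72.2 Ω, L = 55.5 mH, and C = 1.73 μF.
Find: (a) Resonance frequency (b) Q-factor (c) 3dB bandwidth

Step 1 — Resonance: ω₀ = 1/√(LC) = 1/√(0.0555·1.73e-06) = 3227 rad/s.
Step 2 — f₀ = ω₀/(2π) = 513.6 Hz.
Step 3 — Series Q: Q = ω₀L/R = 3227·0.0555/72.2 = 2.481.
Step 4 — Bandwidth: Δω = ω₀/Q = 1301 rad/s; BW = Δω/(2π) = 207 Hz.

(a) f₀ = 513.6 Hz  (b) Q = 2.481  (c) BW = 207 Hz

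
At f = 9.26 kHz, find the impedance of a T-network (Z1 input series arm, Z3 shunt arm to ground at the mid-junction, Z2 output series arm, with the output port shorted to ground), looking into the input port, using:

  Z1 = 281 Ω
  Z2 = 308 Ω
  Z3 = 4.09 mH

Step 1 — Angular frequency: ω = 2π·f = 2π·9260 = 5.818e+04 rad/s.
Step 2 — Component impedances:
  Z1: Z = R = 281 Ω
  Z2: Z = R = 308 Ω
  Z3: Z = jωL = j·5.818e+04·0.00409 = 0 + j238 Ω
Step 3 — With the output port shorted to ground, the output series arm Z2 runs from the junction to ground; the shunt arm Z3 also runs from the junction to ground. They appear in parallel: Z3 || Z2 = 115.1 + j149 Ω.
Step 4 — Series with input arm Z1: Z_in = Z1 + (Z3 || Z2) = 396.1 + j149 Ω = 423.2∠20.6° Ω.

Z = 396.1 + j149 Ω = 423.2∠20.6° Ω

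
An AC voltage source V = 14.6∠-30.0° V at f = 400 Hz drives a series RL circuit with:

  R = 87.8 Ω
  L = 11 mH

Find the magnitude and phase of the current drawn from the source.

Step 1 — Angular frequency: ω = 2π·f = 2π·400 = 2513 rad/s.
Step 2 — Component impedances:
  R: Z = R = 87.8 Ω
  L: Z = jωL = j·2513·0.011 = 0 + j27.65 Ω
Step 3 — Series combination: Z_total = R + L = 87.8 + j27.65 Ω = 92.05∠17.5° Ω.
Step 4 — Source phasor: V = 14.6∠-30.0° V = 12.64 - j7.3 V.
Step 5 — Ohm's law: I = V / Z_total = (12.64 - j7.3) / (87.8 + j27.65) = 0.1072 - j0.1169 A.
Step 6 — Convert to polar: |I| = 0.1586 A, ∠I = -47.5°.

I = 0.1586∠-47.5° A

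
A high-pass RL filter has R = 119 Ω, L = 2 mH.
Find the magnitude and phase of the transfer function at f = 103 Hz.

Step 1 — Angular frequency: ω = 2π·103 = 647.2 rad/s.
Step 2 — Transfer function: H(jω) = jωL/(R + jωL).
Step 3 — Numerator jωL = j·1.294; denominator R + jωL = 119 + j1.294.
Step 4 — H = 0.0001183 + j0.01088.
Step 5 — Magnitude: |H| = 0.01088 (-39.3 dB); phase: φ = 89.4°.

|H| = 0.01088 (-39.3 dB), φ = 89.4°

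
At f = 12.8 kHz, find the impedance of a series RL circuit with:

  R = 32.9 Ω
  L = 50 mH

Step 1 — Angular frequency: ω = 2π·f = 2π·1.28e+04 = 8.042e+04 rad/s.
Step 2 — Component impedances:
  R: Z = R = 32.9 Ω
  L: Z = jωL = j·8.042e+04·0.05 = 0 + j4021 Ω
Step 3 — Series combination: Z_total = R + L = 32.9 + j4021 Ω = 4021∠89.5° Ω.

Z = 32.9 + j4021 Ω = 4021∠89.5° Ω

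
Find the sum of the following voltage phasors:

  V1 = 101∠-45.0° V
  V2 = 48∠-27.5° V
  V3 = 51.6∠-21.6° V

Step 1 — Convert each phasor to rectangular form:
  V1 = 101·(cos(-45.0°) + j·sin(-45.0°)) = 71.42 - j71.42 V
  V2 = 48·(cos(-27.5°) + j·sin(-27.5°)) = 42.58 - j22.16 V
  V3 = 51.6·(cos(-21.6°) + j·sin(-21.6°)) = 47.98 - j19 V
Step 2 — Sum components: V_total = 162 - j112.6 V.
Step 3 — Convert to polar: |V_total| = 197.3 V, ∠V_total = -34.8°.

V_total = 197.3∠-34.8° V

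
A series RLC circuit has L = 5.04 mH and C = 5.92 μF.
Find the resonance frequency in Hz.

Step 1 — Resonance condition Im(Z)=0 gives ω₀ = 1/√(LC).
Step 2 — ω₀ = 1/√(0.00504·5.92e-06) = 5789 rad/s.
Step 3 — f₀ = ω₀/(2π) = 921.4 Hz.

f₀ = 921.4 Hz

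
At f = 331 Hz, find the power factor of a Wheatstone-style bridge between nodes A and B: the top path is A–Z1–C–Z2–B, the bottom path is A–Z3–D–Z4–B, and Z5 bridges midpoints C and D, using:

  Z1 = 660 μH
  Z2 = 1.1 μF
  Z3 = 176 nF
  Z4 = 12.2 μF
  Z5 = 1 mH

Step 1 — Angular frequency: ω = 2π·f = 2π·331 = 2080 rad/s.
Step 2 — Component impedances:
  Z1: Z = jωL = j·2080·0.00066 = 0 + j1.373 Ω
  Z2: Z = 1/(jωC) = -j/(ω·C) = 0 - j437.1 Ω
  Z3: Z = 1/(jωC) = -j/(ω·C) = 0 - j2732 Ω
  Z4: Z = 1/(jωC) = -j/(ω·C) = 0 - j39.41 Ω
  Z5: Z = jωL = j·2080·0.001 = 0 + j2.08 Ω
Step 3 — Bridge requires nodal analysis (the Z5 bridge couples midpoints C and D, so the two paths cannot be reduced to a simple series/parallel combination). Setting node B to ground and injecting 1 A at node A, the 3-node admittance system at A, C, D solves to V_A = Z_AB = 0 - j33.02 Ω = 33.02∠-90.0° Ω.
Step 4 — Power factor: PF = cos(φ) = Re(Z)/|Z| = 0/33.02 = 0.
Step 5 — Type: Im(Z) = -33.02 ⇒ leading (phase φ = -90.0°).

PF = 0 (leading, φ = -90.0°)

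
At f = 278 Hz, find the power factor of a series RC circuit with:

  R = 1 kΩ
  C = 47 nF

Step 1 — Angular frequency: ω = 2π·f = 2π·278 = 1747 rad/s.
Step 2 — Component impedances:
  R: Z = R = 1000 Ω
  C: Z = 1/(jωC) = -j/(ω·C) = 0 - j1.218e+04 Ω
Step 3 — Series combination: Z_total = R + C = 1000 - j1.218e+04 Ω = 1.222e+04∠-85.3° Ω.
Step 4 — Power factor: PF = cos(φ) = Re(Z)/|Z| = 1000/12222 = 0.08182.
Step 5 — Type: Im(Z) = -1.218e+04 ⇒ leading (phase φ = -85.3°).

PF = 0.08182 (leading, φ = -85.3°)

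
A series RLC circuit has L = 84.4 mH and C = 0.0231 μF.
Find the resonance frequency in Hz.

Step 1 — Resonance condition Im(Z)=0 gives ω₀ = 1/√(LC).
Step 2 — ω₀ = 1/√(0.0844·2.31e-08) = 2.265e+04 rad/s.
Step 3 — f₀ = ω₀/(2π) = 3604 Hz.

f₀ = 3604 Hz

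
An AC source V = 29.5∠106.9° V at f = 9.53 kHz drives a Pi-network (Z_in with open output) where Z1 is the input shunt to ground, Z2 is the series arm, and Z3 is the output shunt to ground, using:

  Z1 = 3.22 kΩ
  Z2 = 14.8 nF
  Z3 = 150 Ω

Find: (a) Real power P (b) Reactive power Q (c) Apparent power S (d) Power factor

Step 1 — Angular frequency: ω = 2π·f = 2π·9530 = 5.988e+04 rad/s.
Step 2 — Component impedances:
  Z1: Z = R = 3220 Ω
  Z2: Z = 1/(jωC) = -j/(ω·C) = 0 - j1128 Ω
  Z3: Z = R = 150 Ω
Step 3 — With open output, the series arm Z2 and the output shunt Z3 appear in series to ground: Z2 + Z3 = 150 - j1128 Ω.
Step 4 — Parallel with input shunt Z1: Z_in = Z1 || (Z2 + Z3) = 453.5 - j926.3 Ω = 1031∠-63.9° Ω.
Step 5 — Source phasor: V = 29.5∠106.9° V = -8.576 + j28.23 V.
Step 6 — Current: I = V / Z = -0.02824 + j0.004565 A = 0.0286∠170.8° A.
Step 7 — Complex power: S = V·I* = 0.371 - j0.7578 VA.
Step 8 — Real power: P = Re(S) = 0.371 W.
Step 9 — Reactive power: Q = Im(S) = -0.7578 VAR.
Step 10 — Apparent power: |S| = 0.8438 VA.
Step 11 — Power factor: PF = P/|S| = 0.4397 (leading).

(a) P = 0.371 W  (b) Q = -0.7578 VAR  (c) S = 0.8438 VA  (d) PF = 0.4397 (leading)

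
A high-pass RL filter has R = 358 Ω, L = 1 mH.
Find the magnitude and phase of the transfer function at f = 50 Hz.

Step 1 — Angular frequency: ω = 2π·50 = 314.2 rad/s.
Step 2 — Transfer function: H(jω) = jωL/(R + jωL).
Step 3 — Numerator jωL = j·0.3142; denominator R + jωL = 358 + j0.3142.
Step 4 — H = 7.701e-07 + j0.0008775.
Step 5 — Magnitude: |H| = 0.0008775 (-61.1 dB); phase: φ = 89.9°.

|H| = 0.0008775 (-61.1 dB), φ = 89.9°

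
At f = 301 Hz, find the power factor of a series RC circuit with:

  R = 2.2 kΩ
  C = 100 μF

Step 1 — Angular frequency: ω = 2π·f = 2π·301 = 1891 rad/s.
Step 2 — Component impedances:
  R: Z = R = 2200 Ω
  C: Z = 1/(jωC) = -j/(ω·C) = 0 - j5.288 Ω
Step 3 — Series combination: Z_total = R + C = 2200 - j5.288 Ω = 2200∠-0.1° Ω.
Step 4 — Power factor: PF = cos(φ) = Re(Z)/|Z| = 2200/2200 = 1.
Step 5 — Type: Im(Z) = -5.288 ⇒ leading (phase φ = -0.1°).

PF = 1 (leading, φ = -0.1°)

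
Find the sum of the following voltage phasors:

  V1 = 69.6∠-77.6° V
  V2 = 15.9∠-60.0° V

Step 1 — Convert each phasor to rectangular form:
  V1 = 69.6·(cos(-77.6°) + j·sin(-77.6°)) = 14.95 - j67.98 V
  V2 = 15.9·(cos(-60.0°) + j·sin(-60.0°)) = 7.95 - j13.77 V
Step 2 — Sum components: V_total = 22.9 - j81.75 V.
Step 3 — Convert to polar: |V_total| = 84.89 V, ∠V_total = -74.4°.

V_total = 84.89∠-74.4° V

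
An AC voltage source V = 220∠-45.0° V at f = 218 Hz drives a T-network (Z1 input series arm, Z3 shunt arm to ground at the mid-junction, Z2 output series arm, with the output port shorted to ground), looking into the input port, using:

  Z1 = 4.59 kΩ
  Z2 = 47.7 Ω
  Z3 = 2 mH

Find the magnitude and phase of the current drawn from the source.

Step 1 — Angular frequency: ω = 2π·f = 2π·218 = 1370 rad/s.
Step 2 — Component impedances:
  Z1: Z = R = 4590 Ω
  Z2: Z = R = 47.7 Ω
  Z3: Z = jωL = j·1370·0.002 = 0 + j2.739 Ω
Step 3 — With the output port shorted to ground, the output series arm Z2 runs from the junction to ground; the shunt arm Z3 also runs from the junction to ground. They appear in parallel: Z3 || Z2 = 0.1568 + j2.73 Ω.
Step 4 — Series with input arm Z1: Z_in = Z1 + (Z3 || Z2) = 4590 + j2.73 Ω = 4590∠0.0° Ω.
Step 5 — Source phasor: V = 220∠-45.0° V = 155.6 - j155.6 V.
Step 6 — Ohm's law: I = V / Z_total = (155.6 - j155.6) / (4590 + j2.73) = 0.03387 - j0.03391 A.
Step 7 — Convert to polar: |I| = 0.04793 A, ∠I = -45.0°.

I = 0.04793∠-45.0° A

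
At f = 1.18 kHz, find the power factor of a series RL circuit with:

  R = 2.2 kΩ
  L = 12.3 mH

Step 1 — Angular frequency: ω = 2π·f = 2π·1180 = 7414 rad/s.
Step 2 — Component impedances:
  R: Z = R = 2200 Ω
  L: Z = jωL = j·7414·0.0123 = 0 + j91.19 Ω
Step 3 — Series combination: Z_total = R + L = 2200 + j91.19 Ω = 2202∠2.4° Ω.
Step 4 — Power factor: PF = cos(φ) = Re(Z)/|Z| = 2200/2202 = 0.9991.
Step 5 — Type: Im(Z) = 91.19 ⇒ lagging (phase φ = 2.4°).

PF = 0.9991 (lagging, φ = 2.4°)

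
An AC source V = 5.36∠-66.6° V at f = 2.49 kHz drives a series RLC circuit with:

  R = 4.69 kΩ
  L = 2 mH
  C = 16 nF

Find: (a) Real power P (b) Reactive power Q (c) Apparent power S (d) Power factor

Step 1 — Angular frequency: ω = 2π·f = 2π·2490 = 1.565e+04 rad/s.
Step 2 — Component impedances:
  R: Z = R = 4690 Ω
  L: Z = jωL = j·1.565e+04·0.002 = 0 + j31.29 Ω
  C: Z = 1/(jωC) = -j/(ω·C) = 0 - j3995 Ω
Step 3 — Series combination: Z_total = R + L + C = 4690 - j3964 Ω = 6141∠-40.2° Ω.
Step 4 — Source phasor: V = 5.36∠-66.6° V = 2.129 - j4.919 V.
Step 5 — Current: I = V / Z = 0.0007819 - j0.0003881 A = 0.0008729∠-26.4° A.
Step 6 — Complex power: S = V·I* = 0.003573 - j0.00302 VA.
Step 7 — Real power: P = Re(S) = 0.003573 W.
Step 8 — Reactive power: Q = Im(S) = -0.00302 VAR.
Step 9 — Apparent power: |S| = 0.004679 VA.
Step 10 — Power factor: PF = P/|S| = 0.7638 (leading).

(a) P = 0.003573 W  (b) Q = -0.00302 VAR  (c) S = 0.004679 VA  (d) PF = 0.7638 (leading)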